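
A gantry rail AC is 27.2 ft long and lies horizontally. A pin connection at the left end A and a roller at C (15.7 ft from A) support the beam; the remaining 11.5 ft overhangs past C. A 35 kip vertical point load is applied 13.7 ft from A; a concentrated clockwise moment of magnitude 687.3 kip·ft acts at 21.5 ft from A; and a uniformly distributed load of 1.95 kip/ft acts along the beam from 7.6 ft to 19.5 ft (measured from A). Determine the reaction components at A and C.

Resultant of the distributed load: 1.95 × 11.9 = 23.205 kip at 13.55 ft from A.
ΣM about A: C_y·15.7 − 35·13.7 − 687.3 − (1.95·11.9)·13.55 = 0 → C_y = 1481.22775/15.7 = 94.3457 ≈ 94.35 kip.
ΣF_y = 0: A_y + 94.3457 − 35 − 1.95·11.9 = 0 → A_y = -36.14 kip.
ΣF_x = 0: no horizontal applied forces, so A_x = 0.

A_x = 0, A_y = -36.14 kip, C_y = 94.35 kip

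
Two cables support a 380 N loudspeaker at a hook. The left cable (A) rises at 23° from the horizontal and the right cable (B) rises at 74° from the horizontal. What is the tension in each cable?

ΣF_x = 0: −T_A·cos23° + T_B·cos74° = 0 → T_B = 3.33955·T_A.
ΣF_y = 0: T_A·sin23° + T_B·sin74° = 380.
Substitute: T_A·(0.390731 + 3.33955·0.961262) = 380 → T_A = 105.529 ≈ 105.5 N.
Then T_B = 3.33955 × 105.529 = 352.4 N.

T_A = 105.5 N, T_B = 352.4 N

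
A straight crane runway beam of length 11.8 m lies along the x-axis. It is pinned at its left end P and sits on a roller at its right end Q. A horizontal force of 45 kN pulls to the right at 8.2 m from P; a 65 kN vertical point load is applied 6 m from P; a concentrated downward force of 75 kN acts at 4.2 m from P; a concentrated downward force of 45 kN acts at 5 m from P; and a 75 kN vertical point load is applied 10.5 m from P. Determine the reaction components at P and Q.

Moments about P: Q_y·11.8 − 65·6 − 75·4.2 − 45·5 − 75·10.5 = 0 → Q_y = 1717.5/11.8 = 145.551 ≈ 145.6 kN.
ΣF_y = 0: P_y + 145.551 − 65 − 75 − 45 − 75 = 0 → P_y = 114.4 kN.
ΣF_x = 0: P_x + 45 = 0 → P_x = -45.00 kN.

P_x = -45.00 kN, P_y = 114.4 kN, Q_y = 145.6 kN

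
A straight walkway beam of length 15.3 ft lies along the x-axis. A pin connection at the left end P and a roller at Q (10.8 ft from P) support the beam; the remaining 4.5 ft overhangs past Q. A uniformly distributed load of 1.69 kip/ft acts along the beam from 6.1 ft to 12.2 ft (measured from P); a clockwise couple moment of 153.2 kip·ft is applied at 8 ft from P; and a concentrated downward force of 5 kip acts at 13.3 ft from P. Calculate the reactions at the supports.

P_x = 0, P_y = -13.77 kip, Q_y = 29.08 kip

Resultant of the distributed load: 1.69 × 6.1 = 10.309 kip at 9.15 ft from P.
Taking moments about P: Q_y·10.8 − (1.69·6.1)·9.15 − 153.2 − 5·13.3 = 0 → Q_y = 314.02735/10.8 = 29.0766 ≈ 29.08 kip.
ΣF_y = 0: P_y + 29.0766 − 1.69·6.1 − 5 = 0 → P_y = -13.77 kip.
ΣF_x = 0: no horizontal applied forces, so P_x = 0.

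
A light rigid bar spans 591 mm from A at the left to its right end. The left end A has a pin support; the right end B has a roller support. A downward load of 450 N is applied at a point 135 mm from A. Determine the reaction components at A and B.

Taking moments about A: B_y·591 − 450·135 = 0 → B_y = 60750/591 = 102.792 ≈ 102.8 N.
ΣF_y = 0: A_y + 102.792 − 450 = 0 → A_y = 347.2 N.
ΣF_x = 0: no horizontal applied forces, so A_x = 0.

A_x = 0, A_y = 347.2 N, B_y = 102.8 N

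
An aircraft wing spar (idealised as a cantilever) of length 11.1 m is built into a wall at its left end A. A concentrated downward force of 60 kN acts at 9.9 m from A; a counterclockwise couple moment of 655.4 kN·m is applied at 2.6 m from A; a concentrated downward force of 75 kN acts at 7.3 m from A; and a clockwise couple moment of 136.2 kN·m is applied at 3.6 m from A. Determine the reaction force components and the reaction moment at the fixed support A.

A_x = 0, A_y = 135.0 kN, M_A = 622.3 kN·m

ΣF_x = 0: A_x = 0.
ΣF_y = 0: A_y − 60 − 75 = 0 → A_y = 135.0 kN.
ΣM about A: M_A − 60·9.9 + 655.4 − 75·7.3 − 136.2 = 0 → M_A = 622.3 kN·m.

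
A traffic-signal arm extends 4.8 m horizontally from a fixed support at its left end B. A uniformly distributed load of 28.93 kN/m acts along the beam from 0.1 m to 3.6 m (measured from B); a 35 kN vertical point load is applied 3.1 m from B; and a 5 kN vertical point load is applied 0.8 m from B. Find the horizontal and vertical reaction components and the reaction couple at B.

B_x = 0, B_y = 141.3 kN, M_B = 299.8 kN·m

Resultant of the distributed load: 28.93 × 3.5 = 101.255 kN at 1.85 m from B.
ΣF_x = 0: B_x = 0.
ΣF_y = 0: B_y − 28.93·3.5 − 35 − 5 = 0 → B_y = 141.3 kN.
ΣM about B: M_B − (28.93·3.5)·1.85 − 35·3.1 − 5·0.8 = 0 → M_B = 299.8 kN·m.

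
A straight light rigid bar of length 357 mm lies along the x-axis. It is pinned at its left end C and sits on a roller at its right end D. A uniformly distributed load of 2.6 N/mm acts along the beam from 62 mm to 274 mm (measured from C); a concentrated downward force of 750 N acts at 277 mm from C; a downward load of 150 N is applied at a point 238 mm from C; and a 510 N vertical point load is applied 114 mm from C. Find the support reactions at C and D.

Resultant of the distributed load: 2.6 × 212 = 551.2 N at 168 mm from C.
ΣM about C: D_y·357 − (2.6·212)·168 − 750·277 − 150·238 − 510·114 = 0 → D_y = 394191.6/357 = 1104.18 ≈ 1104 N.
ΣF_y = 0: C_y + 1104.18 − 2.6·212 − 750 − 150 − 510 = 0 → C_y = 857.0 N.
ΣF_x = 0: no horizontal applied forces, so C_x = 0.

C_x = 0, C_y = 857.0 N, D_y = 1104 N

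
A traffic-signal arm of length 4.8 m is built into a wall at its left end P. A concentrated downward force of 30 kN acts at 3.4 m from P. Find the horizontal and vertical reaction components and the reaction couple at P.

P_x = 0, P_y = 30.00 kN, M_P = 102.0 kN·m

ΣF_x = 0: P_x = 0.
ΣF_y = 0: P_y − 30 = 0 → P_y = 30.00 kN.
ΣM about P: M_P − 30·3.4 = 0 → M_P = 102.0 kN·m.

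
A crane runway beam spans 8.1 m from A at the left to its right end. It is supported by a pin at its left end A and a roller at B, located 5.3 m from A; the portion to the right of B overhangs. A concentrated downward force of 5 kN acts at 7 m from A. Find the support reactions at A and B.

A_x = 0, A_y = -1.604 kN, B_y = 6.604 kN

ΣM about A: B_y·5.3 − 5·7 = 0 → B_y = 35/5.3 = 6.60377 ≈ 6.604 kN.
ΣF_y = 0: A_y + 6.60377 − 5 = 0 → A_y = -1.604 kN.
ΣF_x = 0: no horizontal applied forces, so A_x = 0.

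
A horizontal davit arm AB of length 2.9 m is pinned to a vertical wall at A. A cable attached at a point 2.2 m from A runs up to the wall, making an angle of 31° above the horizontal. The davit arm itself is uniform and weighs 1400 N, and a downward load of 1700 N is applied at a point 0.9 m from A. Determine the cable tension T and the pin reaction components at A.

T = 3142 N, A_x = 2693 N, A_y = 1482 N

ΣM about A: T·sin31°·2.2 − 1400·1.45 − 1700·0.9 = 0 → T = 3560/(2.2·0.515038) = 3141.87 ≈ 3142 N.
ΣF_x = 0: A_x − T·cos31° = 0 → A_x = 3141.87 × 0.857167 = 2693 N.
ΣF_y = 0: A_y + T·sin31° − 1400 − 1700 = 0 → A_y = 3100 − 3141.87 × 0.515038 = 1482 N.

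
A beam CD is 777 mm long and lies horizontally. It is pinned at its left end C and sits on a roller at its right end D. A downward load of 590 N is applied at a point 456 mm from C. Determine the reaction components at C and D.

ΣM about C: D_y·777 − 590·456 = 0 → D_y = 269040/777 = 346.255 ≈ 346.3 N.
ΣF_y = 0: C_y + 346.255 − 590 = 0 → C_y = 243.7 N.
ΣF_x = 0: no horizontal applied forces, so C_x = 0.

C_x = 0, C_y = 243.7 N, D_y = 346.3 N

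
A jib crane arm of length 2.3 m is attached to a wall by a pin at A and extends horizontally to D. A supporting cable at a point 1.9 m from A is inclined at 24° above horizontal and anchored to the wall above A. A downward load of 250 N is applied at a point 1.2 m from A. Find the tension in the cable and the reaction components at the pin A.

T = 388.2 N, A_x = 354.6 N, A_y = 92.11 N

ΣM about A: T·sin24°·1.9 − 250·1.2 = 0 → T = 300/(1.9·0.406737) = 388.199 ≈ 388.2 N.
ΣF_x = 0: A_x − T·cos24° = 0 → A_x = 388.199 × 0.913545 = 354.6 N.
ΣF_y = 0: A_y + T·sin24° − 250 = 0 → A_y = 250 − 388.199 × 0.406737 = 92.11 N.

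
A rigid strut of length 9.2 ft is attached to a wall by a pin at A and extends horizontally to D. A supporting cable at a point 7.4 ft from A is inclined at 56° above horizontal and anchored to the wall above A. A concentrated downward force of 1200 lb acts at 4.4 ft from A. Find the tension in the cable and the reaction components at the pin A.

T = 860.7 lb, A_x = 481.3 lb, A_y = 486.5 lb

ΣM about A: T·sin56°·7.4 − 1200·4.4 = 0 → T = 5280/(7.4·0.829038) = 860.652 ≈ 860.7 lb.
ΣF_x = 0: A_x − T·cos56° = 0 → A_x = 860.652 × 0.559193 = 481.3 lb.
ΣF_y = 0: A_y + T·sin56° − 1200 = 0 → A_y = 1200 − 860.652 × 0.829038 = 486.5 lb.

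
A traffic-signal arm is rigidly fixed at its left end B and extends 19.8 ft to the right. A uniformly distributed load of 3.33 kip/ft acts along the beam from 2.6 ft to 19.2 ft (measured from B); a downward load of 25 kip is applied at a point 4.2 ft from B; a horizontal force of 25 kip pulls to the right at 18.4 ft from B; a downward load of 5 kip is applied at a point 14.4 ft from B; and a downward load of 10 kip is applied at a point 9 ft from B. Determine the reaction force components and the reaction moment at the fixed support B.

Resultant of the distributed load: 3.33 × 16.6 = 55.278 kip at 10.9 ft from B.
ΣF_x = 0: B_x + 25 = 0 → B_x = -25.00 kip.
ΣF_y = 0: B_y − 3.33·16.6 − 25 − 5 − 10 = 0 → B_y = 95.28 kip.
ΣM about B: M_B − (3.33·16.6)·10.9 − 25·4.2 − 5·14.4 − 10·9 = 0 → M_B = 869.5 kip·ft.

B_x = -25.00 kip, B_y = 95.28 kip, M_B = 869.5 kip·ft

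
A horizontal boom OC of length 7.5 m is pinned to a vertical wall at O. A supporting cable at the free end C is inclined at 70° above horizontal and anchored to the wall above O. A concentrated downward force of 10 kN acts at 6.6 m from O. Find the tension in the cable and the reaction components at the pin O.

T = 9.365 kN, O_x = 3.203 kN, O_y = 1.200 kN

ΣM about O: T·sin70°·7.5 − 10·6.6 = 0 → T = 66/(7.5·0.939693) = 9.36476 ≈ 9.365 kN.
ΣF_x = 0: O_x − T·cos70° = 0 → O_x = 9.36476 × 0.34202 = 3.203 kN.
ΣF_y = 0: O_y + T·sin70° − 10 = 0 → O_y = 10 − 9.36476 × 0.939693 = 1.200 kN.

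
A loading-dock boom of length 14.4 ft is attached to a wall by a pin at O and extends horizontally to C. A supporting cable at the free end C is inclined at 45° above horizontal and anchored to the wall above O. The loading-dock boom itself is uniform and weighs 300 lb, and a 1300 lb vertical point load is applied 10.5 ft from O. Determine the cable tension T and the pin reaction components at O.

T = 1553 lb, O_x = 1098 lb, O_y = 502.1 lb

ΣM about O: T·sin45°·14.4 − 300·7.2 − 1300·10.5 = 0 → T = 15810/(14.4·0.707107) = 1552.69 ≈ 1553 lb.
ΣF_x = 0: O_x − T·cos45° = 0 → O_x = 1552.69 × 0.707107 = 1098 lb.
ΣF_y = 0: O_y + T·sin45° − 300 − 1300 = 0 → O_y = 1600 − 1552.69 × 0.707107 = 502.1 lb.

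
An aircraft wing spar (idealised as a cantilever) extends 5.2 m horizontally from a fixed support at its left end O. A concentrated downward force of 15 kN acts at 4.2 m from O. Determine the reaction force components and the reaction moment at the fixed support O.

O_x = 0, O_y = 15.00 kN, M_O = 63.00 kN·m

ΣF_x = 0: O_x = 0.
ΣF_y = 0: O_y − 15 = 0 → O_y = 15.00 kN.
ΣM about O: M_O − 15·4.2 = 0 → M_O = 63.00 kN·m.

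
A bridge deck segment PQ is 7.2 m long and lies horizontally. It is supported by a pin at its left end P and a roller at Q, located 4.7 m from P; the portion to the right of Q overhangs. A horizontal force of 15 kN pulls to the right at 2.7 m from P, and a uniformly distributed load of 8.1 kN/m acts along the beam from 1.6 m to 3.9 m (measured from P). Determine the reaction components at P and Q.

P_x = -15.00 kN, P_y = 7.729 kN, Q_y = 10.90 kN

Resultant of the distributed load: 8.1 × 2.3 = 18.63 kN at 2.75 m from P.
Moments about P: Q_y·4.7 − (8.1·2.3)·2.75 = 0 → Q_y = 51.2325/4.7 = 10.9005 ≈ 10.90 kN.
ΣF_y = 0: P_y + 10.9005 − 8.1·2.3 = 0 → P_y = 7.729 kN.
ΣF_x = 0: P_x + 15 = 0 → P_x = -15.00 kN.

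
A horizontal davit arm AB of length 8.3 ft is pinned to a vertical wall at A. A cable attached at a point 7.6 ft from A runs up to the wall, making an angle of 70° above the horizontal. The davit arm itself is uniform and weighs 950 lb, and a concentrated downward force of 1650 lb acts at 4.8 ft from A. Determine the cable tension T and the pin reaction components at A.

T = 1661 lb, A_x = 568.1 lb, A_y = 1039 lb

ΣM about A: T·sin70°·7.6 − 950·4.15 − 1650·4.8 = 0 → T = 11862.5/(7.6·0.939693) = 1661.03 ≈ 1661 lb.
ΣF_x = 0: A_x − T·cos70° = 0 → A_x = 1661.03 × 0.34202 = 568.1 lb.
ΣF_y = 0: A_y + T·sin70° − 950 − 1650 = 0 → A_y = 2600 − 1661.03 × 0.939693 = 1039 lb.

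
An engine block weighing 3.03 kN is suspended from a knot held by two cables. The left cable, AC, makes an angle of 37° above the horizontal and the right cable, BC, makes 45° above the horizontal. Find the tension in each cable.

ΣF_x = 0: −T_AC·cos37° + T_BC·cos45° = 0 → T_BC = 1.12944·T_AC.
ΣF_y = 0: T_AC·sin37° + T_BC·sin45° = 3.03.
Substitute: T_AC·(0.601815 + 1.12944·0.707107) = 3.03 → T_AC = 2.16359 ≈ 2.164 kN.
Then T_BC = 1.12944 × 2.16359 = 2.444 kN.

T_AC = 2.164 kN, T_BC = 2.444 kN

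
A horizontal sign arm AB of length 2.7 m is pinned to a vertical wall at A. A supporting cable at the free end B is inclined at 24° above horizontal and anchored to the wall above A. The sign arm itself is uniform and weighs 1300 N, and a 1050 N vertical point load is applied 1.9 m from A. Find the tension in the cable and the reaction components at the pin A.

ΣM about A: T·sin24°·2.7 − 1300·1.35 − 1050·1.9 = 0 → T = 3750/(2.7·0.406737) = 3414.71 ≈ 3415 N.
ΣF_x = 0: A_x − T·cos24° = 0 → A_x = 3414.71 × 0.913545 = 3119 N.
ΣF_y = 0: A_y + T·sin24° − 1300 − 1050 = 0 → A_y = 2350 − 3414.71 × 0.406737 = 961.1 N.

T = 3415 N, A_x = 3119 N, A_y = 961.1 N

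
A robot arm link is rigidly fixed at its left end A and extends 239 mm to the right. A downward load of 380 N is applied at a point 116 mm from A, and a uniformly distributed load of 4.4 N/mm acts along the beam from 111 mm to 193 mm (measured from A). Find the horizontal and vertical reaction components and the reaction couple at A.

A_x = 0, A_y = 740.8 N, M_A = 98920 N·mm

Resultant of the distributed load: 4.4 × 82 = 360.8 N at 152 mm from A.
ΣF_x = 0: A_x = 0.
ΣF_y = 0: A_y − 380 − 4.4·82 = 0 → A_y = 740.8 N.
ΣM about A: M_A − 380·116 − (4.4·82)·152 = 0 → M_A = 98920 N·mm.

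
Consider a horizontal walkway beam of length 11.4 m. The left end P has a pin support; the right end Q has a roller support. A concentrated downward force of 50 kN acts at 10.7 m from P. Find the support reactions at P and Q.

ΣM about P: Q_y·11.4 − 50·10.7 = 0 → Q_y = 535/11.4 = 46.9298 ≈ 46.93 kN.
ΣF_y = 0: P_y + 46.9298 − 50 = 0 → P_y = 3.070 kN.
ΣF_x = 0: no horizontal applied forces, so P_x = 0.

P_x = 0, P_y = 3.070 kN, Q_y = 46.93 kN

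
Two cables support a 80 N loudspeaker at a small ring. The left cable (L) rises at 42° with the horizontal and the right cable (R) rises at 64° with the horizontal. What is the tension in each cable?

ΣF_x = 0: −T_L·cos42° + T_R·cos64° = 0 → T_R = 1.69524·T_L.
ΣF_y = 0: T_L·sin42° + T_R·sin64° = 80.
Substitute: T_L·(0.669131 + 1.69524·0.898794) = 80 → T_L = 36.483 ≈ 36.48 N.
Then T_R = 1.69524 × 36.483 = 61.85 N.

T_L = 36.48 N, T_R = 61.85 N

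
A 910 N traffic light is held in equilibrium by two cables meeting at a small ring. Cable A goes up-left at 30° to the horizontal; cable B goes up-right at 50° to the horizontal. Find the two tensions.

T_A = 594.0 N, T_B = 800.2 N

ΣF_x = 0: −T_A·cos30° + T_B·cos50° = 0 → T_B = 1.3473·T_A.
ΣF_y = 0: T_A·sin30° + T_B·sin50° = 910.
Substitute: T_A·(0.5 + 1.3473·0.766044) = 910 → T_A = 593.959 ≈ 594.0 N.
Then T_B = 1.3473 × 593.959 = 800.2 N.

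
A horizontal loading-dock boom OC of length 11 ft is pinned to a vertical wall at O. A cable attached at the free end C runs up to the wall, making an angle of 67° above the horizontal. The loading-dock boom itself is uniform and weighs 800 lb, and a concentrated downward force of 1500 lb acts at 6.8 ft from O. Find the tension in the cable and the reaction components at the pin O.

ΣM about O: T·sin67°·11 − 800·5.5 − 1500·6.8 = 0 → T = 14600/(11·0.920505) = 1441.9 ≈ 1442 lb.
ΣF_x = 0: O_x − T·cos67° = 0 → O_x = 1441.9 × 0.390731 = 563.4 lb.
ΣF_y = 0: O_y + T·sin67° − 800 − 1500 = 0 → O_y = 2300 − 1441.9 × 0.920505 = 972.7 lb.

T = 1442 lb, O_x = 563.4 lb, O_y = 972.7 lb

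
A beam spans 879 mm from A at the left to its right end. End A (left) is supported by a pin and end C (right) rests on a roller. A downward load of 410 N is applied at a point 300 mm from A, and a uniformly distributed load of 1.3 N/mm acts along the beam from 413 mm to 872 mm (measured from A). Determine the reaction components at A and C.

A_x = 0, A_y = 430.6 N, C_y = 576.1 N

Resultant of the distributed load: 1.3 × 459 = 596.7 N at 642.5 mm from A.
Moments about A: C_y·879 − 410·300 − (1.3·459)·642.5 = 0 → C_y = 506379.75/879 = 576.086 ≈ 576.1 N.
ΣF_y = 0: A_y + 576.086 − 410 − 1.3·459 = 0 → A_y = 430.6 N.
ΣF_x = 0: no horizontal applied forces, so A_x = 0.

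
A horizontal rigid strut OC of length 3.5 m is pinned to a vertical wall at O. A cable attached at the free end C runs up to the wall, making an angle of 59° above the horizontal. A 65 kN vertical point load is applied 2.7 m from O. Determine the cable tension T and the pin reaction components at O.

T = 58.50 kN, O_x = 30.13 kN, O_y = 14.86 kN

ΣM about O: T·sin59°·3.5 − 65·2.7 = 0 → T = 175.5/(3.5·0.857167) = 58.4984 ≈ 58.50 kN.
ΣF_x = 0: O_x − T·cos59° = 0 → O_x = 58.4984 × 0.515038 = 30.13 kN.
ΣF_y = 0: O_y + T·sin59° − 65 = 0 → O_y = 65 − 58.4984 × 0.857167 = 14.86 kN.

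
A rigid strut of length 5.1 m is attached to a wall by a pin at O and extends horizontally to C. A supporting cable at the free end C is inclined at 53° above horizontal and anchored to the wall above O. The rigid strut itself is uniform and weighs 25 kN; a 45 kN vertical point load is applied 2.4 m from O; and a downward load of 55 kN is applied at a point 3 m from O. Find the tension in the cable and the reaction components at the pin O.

ΣM about O: T·sin53°·5.1 − 25·2.55 − 45·2.4 − 55·3 = 0 → T = 336.75/(5.1·0.798636) = 82.6777 ≈ 82.68 kN.
ΣF_x = 0: O_x − T·cos53° = 0 → O_x = 82.6777 × 0.601815 = 49.76 kN.
ΣF_y = 0: O_y + T·sin53° − 25 − 45 − 55 = 0 → O_y = 125 − 82.6777 × 0.798636 = 58.97 kN.

T = 82.68 kN, O_x = 49.76 kN, O_y = 58.97 kN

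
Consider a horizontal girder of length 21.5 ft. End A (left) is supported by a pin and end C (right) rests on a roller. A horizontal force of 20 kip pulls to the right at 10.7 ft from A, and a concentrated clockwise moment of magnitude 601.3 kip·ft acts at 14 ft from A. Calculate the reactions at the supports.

A_x = -20.00 kip, A_y = -27.97 kip, C_y = 27.97 kip

Taking moments about A: C_y·21.5 − 601.3 = 0 → C_y = 601.3/21.5 = 27.9674 ≈ 27.97 kip.
ΣF_y = 0: A_y + 27.9674  = 0 → A_y = -27.97 kip.
ΣF_x = 0: A_x + 20 = 0 → A_x = -20.00 kip.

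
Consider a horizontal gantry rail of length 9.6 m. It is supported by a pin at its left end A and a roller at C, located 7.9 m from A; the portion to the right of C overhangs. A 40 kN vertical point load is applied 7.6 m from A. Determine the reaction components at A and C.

A_x = 0, A_y = 1.519 kN, C_y = 38.48 kN

Moments about A: C_y·7.9 − 40·7.6 = 0 → C_y = 304/7.9 = 38.481 ≈ 38.48 kN.
ΣF_y = 0: A_y + 38.481 − 40 = 0 → A_y = 1.519 kN.
ΣF_x = 0: no horizontal applied forces, so A_x = 0.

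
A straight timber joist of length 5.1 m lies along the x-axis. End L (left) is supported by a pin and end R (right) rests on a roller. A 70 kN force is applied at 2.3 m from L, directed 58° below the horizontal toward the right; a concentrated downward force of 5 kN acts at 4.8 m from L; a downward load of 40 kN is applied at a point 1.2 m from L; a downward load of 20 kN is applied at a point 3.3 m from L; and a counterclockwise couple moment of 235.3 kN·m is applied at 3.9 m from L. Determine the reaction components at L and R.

L_x = -37.09 kN, L_y = 116.7 kN, R_y = 7.693 kN

ΣM about L: R_y·5.1 − 70·sin58°·2.3 − 5·4.8 − 40·1.2 − 20·3.3 + 235.3 = 0 → R_y = 39.2357/5.1 = 7.69327 ≈ 7.693 kN.
ΣF_y = 0: L_y + 7.69327 − 70·sin58° − 5 − 40 − 20 = 0 → L_y = 116.7 kN.
ΣF_x = 0: L_x + 70·cos58° = 0 → L_x = -37.09 kN.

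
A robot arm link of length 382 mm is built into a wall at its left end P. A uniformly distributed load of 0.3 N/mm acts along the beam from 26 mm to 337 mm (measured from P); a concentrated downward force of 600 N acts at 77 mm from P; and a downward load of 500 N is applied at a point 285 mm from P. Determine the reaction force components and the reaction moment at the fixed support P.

P_x = 0, P_y = 1193 N, M_P = 205600 N·mm

Resultant of the distributed load: 0.3 × 311 = 93.3 N at 181.5 mm from P.
ΣF_x = 0: P_x = 0.
ΣF_y = 0: P_y − 0.3·311 − 600 − 500 = 0 → P_y = 1193 N.
ΣM about P: M_P − (0.3·311)·181.5 − 600·77 − 500·285 = 0 → M_P = 205600 N·mm.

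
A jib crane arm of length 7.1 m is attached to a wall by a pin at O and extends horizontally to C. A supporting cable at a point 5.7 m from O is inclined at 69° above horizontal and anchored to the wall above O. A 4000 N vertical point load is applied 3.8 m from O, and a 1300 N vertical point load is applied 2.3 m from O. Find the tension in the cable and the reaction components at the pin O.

ΣM about O: T·sin69°·5.7 − 4000·3.8 − 1300·2.3 = 0 → T = 18190/(5.7·0.93358) = 3418.27 ≈ 3418 N.
ΣF_x = 0: O_x − T·cos69° = 0 → O_x = 3418.27 × 0.358368 = 1225 N.
ΣF_y = 0: O_y + T·sin69° − 4000 − 1300 = 0 → O_y = 5300 − 3418.27 × 0.93358 = 2109 N.

T = 3418 N, O_x = 1225 N, O_y = 2109 N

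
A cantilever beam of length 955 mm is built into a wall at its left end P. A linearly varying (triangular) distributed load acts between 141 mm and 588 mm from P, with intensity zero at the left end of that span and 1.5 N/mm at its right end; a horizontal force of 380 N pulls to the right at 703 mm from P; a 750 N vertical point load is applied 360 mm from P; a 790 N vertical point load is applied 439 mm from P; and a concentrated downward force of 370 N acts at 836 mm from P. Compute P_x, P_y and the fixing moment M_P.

P_x = -380.0 N, P_y = 2245 N, M_P = 1073000 N·mm

Resultant of the triangular load: ½ × 1.5 × 447 = 335.25 N, acting at 439 mm from P (one-third of the span from the peak).
ΣF_x = 0: P_x + 380 = 0 → P_x = -380.0 N.
ΣF_y = 0: P_y − ½·1.5·447 − 750 − 790 − 370 = 0 → P_y = 2245 N.
ΣM about P: M_P − (½·1.5·447)·439 − 750·360 − 790·439 − 370·836 = 0 → M_P = 1073000 N·mm.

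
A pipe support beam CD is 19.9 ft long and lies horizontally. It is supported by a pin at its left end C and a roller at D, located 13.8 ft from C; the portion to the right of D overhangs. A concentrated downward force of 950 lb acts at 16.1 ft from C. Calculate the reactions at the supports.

C_x = 0, C_y = -158.3 lb, D_y = 1108 lb

Moments about C: D_y·13.8 − 950·16.1 = 0 → D_y = 15295/13.8 = 1108.33 ≈ 1108 lb.
ΣF_y = 0: C_y + 1108.33 − 950 = 0 → C_y = -158.3 lb.
ΣF_x = 0: no horizontal applied forces, so C_x = 0.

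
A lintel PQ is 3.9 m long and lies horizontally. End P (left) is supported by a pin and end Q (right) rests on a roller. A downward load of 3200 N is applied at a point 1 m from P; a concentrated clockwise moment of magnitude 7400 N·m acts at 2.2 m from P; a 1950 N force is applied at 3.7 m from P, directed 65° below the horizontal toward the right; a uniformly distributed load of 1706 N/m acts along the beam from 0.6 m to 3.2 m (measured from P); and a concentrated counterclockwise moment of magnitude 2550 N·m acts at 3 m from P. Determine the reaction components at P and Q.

Resultant of the distributed load: 1706 × 2.6 = 4435.6 N at 1.9 m from P.
Moments about P: Q_y·3.9 − 3200·1 − 7400 − 1950·sin65°·3.7 − (1706·2.6)·1.9 + 2550 = 0 → Q_y = 23016.7/3.9 = 5901.72 ≈ 5902 N.
ΣF_y = 0: P_y + 5901.72 − 3200 − 1950·sin65° − 1706·2.6 = 0 → P_y = 3501 N.
ΣF_x = 0: P_x + 1950·cos65° = 0 → P_x = -824.1 N.

P_x = -824.1 N, P_y = 3501 N, Q_y = 5902 N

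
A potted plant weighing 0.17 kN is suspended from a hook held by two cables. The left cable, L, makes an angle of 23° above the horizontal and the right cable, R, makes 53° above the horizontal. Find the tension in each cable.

T_L = 0.1054 kN, T_R = 0.1613 kN

ΣF_x = 0: −T_L·cos23° + T_R·cos53° = 0 → T_R = 1.52955·T_L.
ΣF_y = 0: T_L·sin23° + T_R·sin53° = 0.17.
Substitute: T_L·(0.390731 + 1.52955·0.798636) = 0.17 → T_L = 0.10544 ≈ 0.1054 kN.
Then T_R = 1.52955 × 0.10544 = 0.1613 kN.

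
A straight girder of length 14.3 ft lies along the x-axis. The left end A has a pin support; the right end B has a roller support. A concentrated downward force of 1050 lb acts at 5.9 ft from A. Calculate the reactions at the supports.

A_x = 0, A_y = 616.8 lb, B_y = 433.2 lb

ΣM about A: B_y·14.3 − 1050·5.9 = 0 → B_y = 6195/14.3 = 433.217 ≈ 433.2 lb.
ΣF_y = 0: A_y + 433.217 − 1050 = 0 → A_y = 616.8 lb.
ΣF_x = 0: no horizontal applied forces, so A_x = 0.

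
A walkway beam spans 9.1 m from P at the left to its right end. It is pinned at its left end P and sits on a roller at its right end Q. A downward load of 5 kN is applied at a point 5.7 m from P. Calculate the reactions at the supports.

Taking moments about P: Q_y·9.1 − 5·5.7 = 0 → Q_y = 28.5/9.1 = 3.13187 ≈ 3.132 kN.
ΣF_y = 0: P_y + 3.13187 − 5 = 0 → P_y = 1.868 kN.
ΣF_x = 0: no horizontal applied forces, so P_x = 0.

P_x = 0, P_y = 1.868 kN, Q_y = 3.132 kN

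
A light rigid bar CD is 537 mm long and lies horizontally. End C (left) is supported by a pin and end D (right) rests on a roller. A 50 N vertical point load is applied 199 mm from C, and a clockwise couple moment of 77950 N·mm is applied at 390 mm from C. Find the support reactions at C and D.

C_x = 0, C_y = -113.7 N, D_y = 163.7 N

Taking moments about C: D_y·537 − 50·199 − 77950 = 0 → D_y = 87900/537 = 163.687 ≈ 163.7 N.
ΣF_y = 0: C_y + 163.687 − 50 = 0 → C_y = -113.7 N.
ΣF_x = 0: no horizontal applied forces, so C_x = 0.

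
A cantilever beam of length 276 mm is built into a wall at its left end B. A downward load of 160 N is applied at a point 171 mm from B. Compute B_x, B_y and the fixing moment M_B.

ΣF_x = 0: B_x = 0.
ΣF_y = 0: B_y − 160 = 0 → B_y = 160.0 N.
ΣM about B: M_B − 160·171 = 0 → M_B = 27360 N·mm.

B_x = 0, B_y = 160.0 N, M_B = 27360 N·mm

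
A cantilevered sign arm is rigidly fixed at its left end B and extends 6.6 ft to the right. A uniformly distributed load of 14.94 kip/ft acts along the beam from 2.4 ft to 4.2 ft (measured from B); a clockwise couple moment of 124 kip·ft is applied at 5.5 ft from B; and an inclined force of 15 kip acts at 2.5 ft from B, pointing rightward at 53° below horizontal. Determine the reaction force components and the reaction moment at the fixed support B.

B_x = -9.027 kip, B_y = 38.87 kip, M_B = 242.7 kip·ft

Resultant of the distributed load: 14.94 × 1.8 = 26.892 kip at 3.3 ft from B.
ΣF_x = 0: B_x + 15·cos53° = 0 → B_x = -9.027 kip.
ΣF_y = 0: B_y − 14.94·1.8 − 15·sin53° = 0 → B_y = 38.87 kip.
ΣM about B: M_B − (14.94·1.8)·3.3 − 124 − 15·sin53°·2.5 = 0 → M_B = 242.7 kip·ft.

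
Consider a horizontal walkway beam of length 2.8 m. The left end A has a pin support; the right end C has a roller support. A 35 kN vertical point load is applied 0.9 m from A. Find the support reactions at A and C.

A_x = 0, A_y = 23.75 kN, C_y = 11.25 kN

ΣM about A: C_y·2.8 − 35·0.9 = 0 → C_y = 31.5/2.8 = 11.25 kN.
ΣF_y = 0: A_y + 11.25 − 35 = 0 → A_y = 23.75 kN.
ΣF_x = 0: no horizontal applied forces, so A_x = 0.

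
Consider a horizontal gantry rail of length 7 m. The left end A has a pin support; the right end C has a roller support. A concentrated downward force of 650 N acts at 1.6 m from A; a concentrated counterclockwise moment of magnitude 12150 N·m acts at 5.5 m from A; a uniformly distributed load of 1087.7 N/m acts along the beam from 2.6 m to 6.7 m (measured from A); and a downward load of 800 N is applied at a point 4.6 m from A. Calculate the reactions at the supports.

Resultant of the distributed load: 1087.7 × 4.1 = 4459.57 N at 4.65 m from A.
ΣM about A: C_y·7 − 650·1.6 + 12150 − (1087.7·4.1)·4.65 − 800·4.6 = 0 → C_y = 13307.0005/7 = 1901 N.
ΣF_y = 0: A_y + 1901 − 650 − 1087.7·4.1 − 800 = 0 → A_y = 4009 N.
ΣF_x = 0: no horizontal applied forces, so A_x = 0.

A_x = 0, A_y = 4009 N, C_y = 1901 N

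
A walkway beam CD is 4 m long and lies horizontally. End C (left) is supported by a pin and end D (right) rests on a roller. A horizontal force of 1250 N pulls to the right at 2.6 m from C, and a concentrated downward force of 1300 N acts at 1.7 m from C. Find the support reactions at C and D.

ΣM about C: D_y·4 − 1300·1.7 = 0 → D_y = 2210/4 = 552.5 N.
ΣF_y = 0: C_y + 552.5 − 1300 = 0 → C_y = 747.5 N.
ΣF_x = 0: C_x + 1250 = 0 → C_x = -1250 N.

C_x = -1250 N, C_y = 747.5 N, D_y = 552.5 N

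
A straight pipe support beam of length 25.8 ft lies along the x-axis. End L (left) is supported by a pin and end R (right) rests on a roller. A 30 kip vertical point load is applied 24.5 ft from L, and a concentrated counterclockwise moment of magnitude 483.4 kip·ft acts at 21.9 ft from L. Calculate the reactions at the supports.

Moments about L: R_y·25.8 − 30·24.5 + 483.4 = 0 → R_y = 251.6/25.8 = 9.75194 ≈ 9.752 kip.
ΣF_y = 0: L_y + 9.75194 − 30 = 0 → L_y = 20.25 kip.
ΣF_x = 0: no horizontal applied forces, so L_x = 0.

L_x = 0, L_y = 20.25 kip, R_y = 9.752 kip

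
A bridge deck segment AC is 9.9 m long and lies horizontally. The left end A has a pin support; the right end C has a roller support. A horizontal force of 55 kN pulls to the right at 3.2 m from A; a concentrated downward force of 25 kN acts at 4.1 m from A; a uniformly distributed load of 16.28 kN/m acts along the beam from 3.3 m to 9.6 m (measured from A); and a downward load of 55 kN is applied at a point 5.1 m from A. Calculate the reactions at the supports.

Resultant of the distributed load: 16.28 × 6.3 = 102.564 kN at 6.45 m from A.
Taking moments about A: C_y·9.9 − 25·4.1 − (16.28·6.3)·6.45 − 55·5.1 = 0 → C_y = 1044.5378/9.9 = 105.509 ≈ 105.5 kN.
ΣF_y = 0: A_y + 105.509 − 25 − 16.28·6.3 − 55 = 0 → A_y = 77.06 kN.
ΣF_x = 0: A_x + 55 = 0 → A_x = -55.00 kN.

A_x = -55.00 kN, A_y = 77.06 kN, C_y = 105.5 kN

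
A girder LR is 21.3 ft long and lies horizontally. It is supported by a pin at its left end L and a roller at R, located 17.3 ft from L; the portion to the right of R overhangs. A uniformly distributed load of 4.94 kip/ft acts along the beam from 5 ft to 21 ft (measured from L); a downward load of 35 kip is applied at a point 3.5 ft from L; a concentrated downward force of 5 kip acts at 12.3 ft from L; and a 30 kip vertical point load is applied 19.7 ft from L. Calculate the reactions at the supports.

L_x = 0, L_y = 44.85 kip, R_y = 104.2 kip

Resultant of the distributed load: 4.94 × 16 = 79.04 kip at 13 ft from L.
ΣM about L: R_y·17.3 − (4.94·16)·13 − 35·3.5 − 5·12.3 − 30·19.7 = 0 → R_y = 1802.52/17.3 = 104.192 ≈ 104.2 kip.
ΣF_y = 0: L_y + 104.192 − 4.94·16 − 35 − 5 − 30 = 0 → L_y = 44.85 kip.
ΣF_x = 0: no horizontal applied forces, so L_x = 0.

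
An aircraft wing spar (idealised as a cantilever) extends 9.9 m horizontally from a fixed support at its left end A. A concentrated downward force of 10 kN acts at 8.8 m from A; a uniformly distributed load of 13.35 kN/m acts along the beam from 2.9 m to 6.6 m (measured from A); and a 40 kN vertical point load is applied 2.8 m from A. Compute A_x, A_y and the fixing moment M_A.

A_x = 0, A_y = 99.39 kN, M_A = 434.6 kN·m

Resultant of the distributed load: 13.35 × 3.7 = 49.395 kN at 4.75 m from A.
ΣF_x = 0: A_x = 0.
ΣF_y = 0: A_y − 10 − 13.35·3.7 − 40 = 0 → A_y = 99.39 kN.
ΣM about A: M_A − 10·8.8 − (13.35·3.7)·4.75 − 40·2.8 = 0 → M_A = 434.6 kN·m.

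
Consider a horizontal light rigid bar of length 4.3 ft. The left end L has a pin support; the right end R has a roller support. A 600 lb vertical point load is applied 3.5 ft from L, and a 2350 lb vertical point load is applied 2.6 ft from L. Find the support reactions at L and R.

L_x = 0, L_y = 1041 lb, R_y = 1909 lb

ΣM about L: R_y·4.3 − 600·3.5 − 2350·2.6 = 0 → R_y = 8210/4.3 = 1909.3 ≈ 1909 lb.
ΣF_y = 0: L_y + 1909.3 − 600 − 2350 = 0 → L_y = 1041 lb.
ΣF_x = 0: no horizontal applied forces, so L_x = 0.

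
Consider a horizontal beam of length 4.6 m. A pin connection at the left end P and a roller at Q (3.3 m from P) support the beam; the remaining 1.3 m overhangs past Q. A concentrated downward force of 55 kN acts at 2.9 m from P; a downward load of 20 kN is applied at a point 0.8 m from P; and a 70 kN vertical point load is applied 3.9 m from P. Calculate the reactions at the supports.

Taking moments about P: Q_y·3.3 − 55·2.9 − 20·0.8 − 70·3.9 = 0 → Q_y = 448.5/3.3 = 135.909 ≈ 135.9 kN.
ΣF_y = 0: P_y + 135.909 − 55 − 20 − 70 = 0 → P_y = 9.091 kN.
ΣF_x = 0: no horizontal applied forces, so P_x = 0.

P_x = 0, P_y = 9.091 kN, Q_y = 135.9 kN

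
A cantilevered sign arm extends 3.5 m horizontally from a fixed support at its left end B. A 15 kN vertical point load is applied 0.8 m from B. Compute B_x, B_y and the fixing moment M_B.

B_x = 0, B_y = 15.00 kN, M_B = 12.00 kN·m

ΣF_x = 0: B_x = 0.
ΣF_y = 0: B_y − 15 = 0 → B_y = 15.00 kN.
ΣM about B: M_B − 15·0.8 = 0 → M_B = 12.00 kN·m.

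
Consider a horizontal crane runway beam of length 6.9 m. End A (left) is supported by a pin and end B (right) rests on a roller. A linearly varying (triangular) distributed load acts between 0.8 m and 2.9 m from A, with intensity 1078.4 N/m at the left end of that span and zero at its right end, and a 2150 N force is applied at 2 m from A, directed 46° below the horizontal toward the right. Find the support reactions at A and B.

Resultant of the triangular load: ½ × 1078.4 × 2.1 = 1132.32 N, acting at 1.5 m from A (one-third of the span from the peak).
Taking moments about A: B_y·6.9 − (½·1078.4·2.1)·1.5 − 2150·sin46°·2 = 0 → B_y = 4791.64/6.9 = 694.441 ≈ 694.4 N.
ΣF_y = 0: A_y + 694.441 − ½·1078.4·2.1 − 2150·sin46° = 0 → A_y = 1984 N.
ΣF_x = 0: A_x + 2150·cos46° = 0 → A_x = -1494 N.

A_x = -1494 N, A_y = 1984 N, B_y = 694.4 N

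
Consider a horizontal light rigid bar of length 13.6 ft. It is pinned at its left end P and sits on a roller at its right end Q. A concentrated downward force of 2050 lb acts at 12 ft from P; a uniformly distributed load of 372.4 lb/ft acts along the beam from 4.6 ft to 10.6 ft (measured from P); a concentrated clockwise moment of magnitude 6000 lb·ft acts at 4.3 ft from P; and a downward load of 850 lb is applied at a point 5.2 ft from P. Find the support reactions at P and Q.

P_x = 0, P_y = 1311 lb, Q_y = 3824 lb

Resultant of the distributed load: 372.4 × 6 = 2234.4 lb at 7.6 ft from P.
Taking moments about P: Q_y·13.6 − 2050·12 − (372.4·6)·7.6 − 6000 − 850·5.2 = 0 → Q_y = 52001.44/13.6 = 3823.64 ≈ 3824 lb.
ΣF_y = 0: P_y + 3823.64 − 2050 − 372.4·6 − 850 = 0 → P_y = 1311 lb.
ΣF_x = 0: no horizontal applied forces, so P_x = 0.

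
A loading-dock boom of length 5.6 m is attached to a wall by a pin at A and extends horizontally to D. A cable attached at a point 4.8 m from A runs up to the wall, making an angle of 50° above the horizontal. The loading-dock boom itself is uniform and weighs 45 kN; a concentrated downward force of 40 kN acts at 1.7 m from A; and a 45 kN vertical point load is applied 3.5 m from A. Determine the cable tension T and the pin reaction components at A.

T = 95.59 kN, A_x = 61.45 kN, A_y = 56.77 kN

ΣM about A: T·sin50°·4.8 − 45·2.8 − 40·1.7 − 45·3.5 = 0 → T = 351.5/(4.8·0.766044) = 95.5939 ≈ 95.59 kN.
ΣF_x = 0: A_x − T·cos50° = 0 → A_x = 95.5939 × 0.642788 = 61.45 kN.
ΣF_y = 0: A_y + T·sin50° − 45 − 40 − 45 = 0 → A_y = 130 − 95.5939 × 0.766044 = 56.77 kN.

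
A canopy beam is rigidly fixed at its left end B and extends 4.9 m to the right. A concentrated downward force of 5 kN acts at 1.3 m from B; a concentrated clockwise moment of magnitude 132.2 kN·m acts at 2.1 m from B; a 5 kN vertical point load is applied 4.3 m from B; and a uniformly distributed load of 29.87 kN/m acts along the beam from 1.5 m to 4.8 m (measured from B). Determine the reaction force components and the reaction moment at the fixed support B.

B_x = 0, B_y = 108.6 kN, M_B = 470.7 kN·m

Resultant of the distributed load: 29.87 × 3.3 = 98.571 kN at 3.15 m from B.
ΣF_x = 0: B_x = 0.
ΣF_y = 0: B_y − 5 − 5 − 29.87·3.3 = 0 → B_y = 108.6 kN.
ΣM about B: M_B − 5·1.3 − 132.2 − 5·4.3 − (29.87·3.3)·3.15 = 0 → M_B = 470.7 kN·m.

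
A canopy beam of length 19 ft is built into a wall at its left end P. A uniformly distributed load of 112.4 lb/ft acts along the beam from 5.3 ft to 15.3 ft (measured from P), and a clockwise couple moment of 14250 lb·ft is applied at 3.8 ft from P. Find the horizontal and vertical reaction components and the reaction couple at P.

P_x = 0, P_y = 1124 lb, M_P = 25830 lb·ft

Resultant of the distributed load: 112.4 × 10 = 1124 lb at 10.3 ft from P.
ΣF_x = 0: P_x = 0.
ΣF_y = 0: P_y − 112.4·10 = 0 → P_y = 1124 lb.
ΣM about P: M_P − (112.4·10)·10.3 − 14250 = 0 → M_P = 25830 lb·ft.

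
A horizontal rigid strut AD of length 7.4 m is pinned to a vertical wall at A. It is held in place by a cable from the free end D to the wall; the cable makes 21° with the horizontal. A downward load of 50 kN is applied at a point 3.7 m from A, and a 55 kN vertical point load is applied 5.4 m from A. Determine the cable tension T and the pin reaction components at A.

ΣM about A: T·sin21°·7.4 − 50·3.7 − 55·5.4 = 0 → T = 482/(7.4·0.358368) = 181.755 ≈ 181.8 kN.
ΣF_x = 0: A_x − T·cos21° = 0 → A_x = 181.755 × 0.93358 = 169.7 kN.
ΣF_y = 0: A_y + T·sin21° − 50 − 55 = 0 → A_y = 105 − 181.755 × 0.358368 = 39.86 kN.

T = 181.8 kN, A_x = 169.7 kN, A_y = 39.86 kN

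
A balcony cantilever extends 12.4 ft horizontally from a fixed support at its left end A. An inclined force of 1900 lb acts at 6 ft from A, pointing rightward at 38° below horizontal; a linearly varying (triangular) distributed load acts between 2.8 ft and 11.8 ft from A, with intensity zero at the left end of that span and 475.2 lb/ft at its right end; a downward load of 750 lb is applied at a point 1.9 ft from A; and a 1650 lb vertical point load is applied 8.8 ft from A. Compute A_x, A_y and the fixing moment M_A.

A_x = -1497 lb, A_y = 5708 lb, M_A = 41780 lb·ft

Resultant of the triangular load: ½ × 475.2 × 9 = 2138.4 lb, acting at 8.8 ft from A (one-third of the span from the peak).
ΣF_x = 0: A_x + 1900·cos38° = 0 → A_x = -1497 lb.
ΣF_y = 0: A_y − 1900·sin38° − ½·475.2·9 − 750 − 1650 = 0 → A_y = 5708 lb.
ΣM about A: M_A − 1900·sin38°·6 − (½·475.2·9)·8.8 − 750·1.9 − 1650·8.8 = 0 → M_A = 41780 lb·ft.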